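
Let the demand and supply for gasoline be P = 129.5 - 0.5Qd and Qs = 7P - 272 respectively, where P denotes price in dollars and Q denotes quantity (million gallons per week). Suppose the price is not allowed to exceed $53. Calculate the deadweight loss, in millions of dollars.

Rearranging demand gives Qd = 259 - 2P. Setting quantity demanded equal to quantity supplied, 259 - 2P = 7P - 272, gives P* = 59 and Q* = 141.
Because the ceiling (53) lies below the market-clearing price, it is binding.
At P = 53: Qd = 259 - 2·53 = 153 and Qs = 7·53 - 272 = 99.
Quantity traded falls to 99. At Q = 99 the demand price is (259 - 99)/2 = 80 and the supply price is (272 + 99)/7 = 53.
Deadweight loss = ½ · (80 - 53) · (141 - 99) = ½ · 27 · 42 = 567.

567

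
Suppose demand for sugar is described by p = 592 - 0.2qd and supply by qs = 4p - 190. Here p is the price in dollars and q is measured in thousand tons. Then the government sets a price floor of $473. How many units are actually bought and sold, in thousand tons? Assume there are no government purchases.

Rearranging demand gives qd = 2960 - 5p. In a free market, 2960 - 5p = 4p - 190 gives the equilibrium p* = 350, q* = 1210.
Because the floor (473) lies above the market-clearing price, it is binding.
At p = 473: qd = 2960 - 5·473 = 595 and qs = 4·473 - 190 = 1702.
The quantity actually transacted is the short side, demand: 595.

595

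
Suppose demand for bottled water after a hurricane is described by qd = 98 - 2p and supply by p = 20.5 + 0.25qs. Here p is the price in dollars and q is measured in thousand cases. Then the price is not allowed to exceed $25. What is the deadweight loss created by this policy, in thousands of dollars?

Rearranging supply gives qs = 4p - 82. Setting quantity demanded equal to quantity supplied, 98 - 2p = 4p - 82, gives p* = 30 and q* = 38.
Because the ceiling (25) lies below the market-clearing price, it is binding.
At p = 25: qd = 98 - 2·25 = 48 and qs = 4·25 - 82 = 18.
Quantity traded falls to 18. At q = 18 the demand price is (98 - 18)/2 = 40 and the supply price is (82 + 18)/4 = 25.
Deadweight loss = ½ · (40 - 25) · (38 - 18) = ½ · 15 · 20 = 150.

150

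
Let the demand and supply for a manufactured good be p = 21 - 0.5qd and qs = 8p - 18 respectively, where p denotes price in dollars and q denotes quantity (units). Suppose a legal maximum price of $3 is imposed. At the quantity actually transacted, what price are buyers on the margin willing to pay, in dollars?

18

Rearranging demand gives qd = 42 - 2p. Without the control the market clears where 42 - 2p = 8p - 18, i.e. p* = 6 and q* = 30.
Since 3 < 6, the ceiling is binding.
At p = 3: qd = 42 - 2·3 = 36 and qs = 8·3 - 18 = 6.
Only 6 units reach the market. On the demand curve, the marginal buyer's willingness to pay at q = 6 is (42 - 6)/2 = 18.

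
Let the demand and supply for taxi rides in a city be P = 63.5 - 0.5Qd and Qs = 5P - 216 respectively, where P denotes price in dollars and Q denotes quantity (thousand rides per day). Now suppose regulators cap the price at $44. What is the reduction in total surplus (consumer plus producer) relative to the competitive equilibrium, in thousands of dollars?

218.75

Rearranging demand gives Qd = 127 - 2P. Setting quantity demanded equal to quantity supplied, 127 - 2P = 5P - 216, gives P* = 49 and Q* = 29.
Because the ceiling (44) lies below the market-clearing price, it is binding.
At P = 44: Qd = 127 - 2·44 = 39 and Qs = 5·44 - 216 = 4.
Quantity traded falls to 4. At Q = 4 the demand price is (127 - 4)/2 = 61.5 and the supply price is (216 + 4)/5 = 44.
Deadweight loss = ½ · (61.5 - 44) · (29 - 4) = ½ · 17.5 · 25 = 218.75.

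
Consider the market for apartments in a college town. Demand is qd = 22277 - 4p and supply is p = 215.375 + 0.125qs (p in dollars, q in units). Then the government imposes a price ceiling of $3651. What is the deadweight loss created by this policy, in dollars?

0

Rearranging supply gives qs = 8p - 1723. Equilibrium: 22277 - 4p = 8p - 1723, so 24000 = 12p and p* = 2000, q* = 14277.
The ceiling of 3651 is above the equilibrium price 2000, so it is not binding; the market clears at p* = 2000, q* = 14277.
Since the control does not bind, no trades are prevented and deadweight loss is zero.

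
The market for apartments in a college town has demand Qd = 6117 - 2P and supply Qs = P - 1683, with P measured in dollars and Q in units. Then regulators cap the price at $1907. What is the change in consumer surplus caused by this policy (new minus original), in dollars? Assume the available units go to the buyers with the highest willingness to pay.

In a free market, 6117 - 2P = P - 1683 gives the equilibrium P* = 2600, Q* = 917.
Because the ceiling (1907) lies below the market-clearing price, it is binding.
At P = 1907: Qd = 6117 - 2·1907 = 2303 and Qs = 1907 - 1683 = 224.
Consumer surplus without the control is ½ · (3058.5 - 2600) · 917 = 210222.25.
With the ceiling, 224 units are sold at 1907 (assume they go to the highest-value buyers). The demand price at Q = 224 is 2946.5, so CS = ½ · [(3058.5 - 1907) + (2946.5 - 1907)] · 224 = 245392.
Change in consumer surplus = 245392 - 210222.25 = 35169.75.

35169.75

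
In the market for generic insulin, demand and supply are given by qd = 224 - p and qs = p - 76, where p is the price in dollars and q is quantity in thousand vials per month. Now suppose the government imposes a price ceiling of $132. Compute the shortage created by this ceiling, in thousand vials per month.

36

Setting quantity demanded equal to quantity supplied, 224 - p = p - 76, gives p* = 150 and q* = 74.
The ceiling of 132 is below the equilibrium price 150, so it binds.
At p = 132: qd = 224 - 132 = 92 and qs = 132 - 76 = 56.
Shortage = qd - qs = 92 - 56 = 36.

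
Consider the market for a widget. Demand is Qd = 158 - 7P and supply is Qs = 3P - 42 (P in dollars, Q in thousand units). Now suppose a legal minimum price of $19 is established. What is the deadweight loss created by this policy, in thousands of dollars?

Setting quantity demanded equal to quantity supplied, 158 - 7P = 3P - 42, gives P* = 20 and Q* = 18.
The floor of 19 is below the equilibrium price 20, so it is not binding; the market clears at P* = 20, Q* = 18.
Since the control does not bind, no trades are prevented and deadweight loss is zero.

0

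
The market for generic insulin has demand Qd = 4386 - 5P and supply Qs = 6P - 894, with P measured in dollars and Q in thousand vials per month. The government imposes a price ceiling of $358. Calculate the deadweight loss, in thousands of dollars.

98234.4

Setting quantity demanded equal to quantity supplied, 4386 - 5P = 6P - 894, gives P* = 480 and Q* = 1986.
Since 358 < 480, the ceiling is binding.
At P = 358: Qd = 4386 - 5·358 = 2596 and Qs = 6·358 - 894 = 1254.
Quantity traded falls to 1254. At Q = 1254 the demand price is (4386 - 1254)/5 = 626.4 and the supply price is (894 + 1254)/6 = 358.
Deadweight loss = ½ · (626.4 - 358) · (1986 - 1254) = ½ · 268.4 · 732 = 98234.4.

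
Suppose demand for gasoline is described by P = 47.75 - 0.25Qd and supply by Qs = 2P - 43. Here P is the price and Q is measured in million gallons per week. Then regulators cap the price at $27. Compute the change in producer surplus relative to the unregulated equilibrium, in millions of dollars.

-276

Rearranging demand gives Qd = 191 - 4P. Equilibrium: 191 - 4P = 2P - 43, so 234 = 6P and P* = 39, Q* = 35.
Since 27 < 39, the ceiling is binding.
At P = 27: Qd = 191 - 4·27 = 83 and Qs = 2·27 - 43 = 11.
Producer surplus without the control is ½ · (39 - 21.5) · 35 = 306.25.
With the ceiling, producers sell 11 units at 27, so PS = ½ · (27 - 21.5) · 11 = 30.25.
Change in producer surplus = 30.25 - 306.25 = -276.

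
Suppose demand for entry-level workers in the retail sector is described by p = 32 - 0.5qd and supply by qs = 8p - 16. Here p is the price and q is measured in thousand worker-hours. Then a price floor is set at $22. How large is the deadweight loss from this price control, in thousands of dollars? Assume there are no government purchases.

245

Rearranging demand gives qd = 64 - 2p. Setting quantity demanded equal to quantity supplied, 64 - 2p = 8p - 16, gives p* = 8 and q* = 48.
Since 22 > 8, the floor is binding.
At p = 22: qd = 64 - 2·22 = 20 and qs = 8·22 - 16 = 160.
Quantity traded falls to 20. At q = 20 the demand price is (64 - 20)/2 = 22 and the supply price is (16 + 20)/8 = 4.5.
Deadweight loss = ½ · (22 - 4.5) · (48 - 20) = ½ · 17.5 · 28 = 245.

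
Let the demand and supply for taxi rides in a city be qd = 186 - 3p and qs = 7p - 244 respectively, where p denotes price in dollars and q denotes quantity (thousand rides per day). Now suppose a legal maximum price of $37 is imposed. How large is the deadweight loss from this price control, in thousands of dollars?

Without the control the market clears where 186 - 3p = 7p - 244, i.e. p* = 43 and q* = 57.
The ceiling of 37 is below the equilibrium price 43, so it binds.
At p = 37: qd = 186 - 3·37 = 75 and qs = 7·37 - 244 = 15.
Quantity traded falls to 15. At q = 15 the demand price is (186 - 15)/3 = 57 and the supply price is (244 + 15)/7 = 37.
Deadweight loss = ½ · (57 - 37) · (57 - 15) = ½ · 20 · 42 = 420.

420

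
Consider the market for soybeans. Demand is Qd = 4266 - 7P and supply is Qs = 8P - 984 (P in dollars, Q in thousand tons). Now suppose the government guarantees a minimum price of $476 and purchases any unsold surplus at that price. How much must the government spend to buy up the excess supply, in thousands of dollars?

899640

Setting quantity demanded equal to quantity supplied, 4266 - 7P = 8P - 984, gives P* = 350 and Q* = 1816.
The floor of 476 is above the equilibrium price 350, so it binds.
At P = 476: Qd = 4266 - 7·476 = 934 and Qs = 8·476 - 984 = 2824.
Surplus = Qs - Qd = 1890.
Government expenditure = surplus × support price = 1890 × 476 = 899640.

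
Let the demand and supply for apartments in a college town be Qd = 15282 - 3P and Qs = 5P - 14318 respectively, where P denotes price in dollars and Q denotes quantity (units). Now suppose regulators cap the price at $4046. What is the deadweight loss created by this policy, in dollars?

0

Without the control the market clears where 15282 - 3P = 5P - 14318, i.e. P* = 3700 and Q* = 4182.
Since 4046 is above P* = 3700, the ceiling does not bind and the free-market outcome prevails.
Since the control does not bind, no trades are prevented and deadweight loss is zero.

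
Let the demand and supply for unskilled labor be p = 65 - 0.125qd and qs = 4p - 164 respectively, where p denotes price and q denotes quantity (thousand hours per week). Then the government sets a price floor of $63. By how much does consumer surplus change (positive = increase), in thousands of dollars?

-240

Rearranging demand gives qd = 520 - 8p. Without the control the market clears where 520 - 8p = 4p - 164, i.e. p* = 57 and q* = 64.
Because the floor (63) lies above the market-clearing price, it is binding.
At p = 63: qd = 520 - 8·63 = 16 and qs = 4·63 - 164 = 88.
Consumer surplus without the control is ½ · (65 - 57) · 64 = 256.
With the floor, consumers buy 16 units at 63, so CS = ½ · (65 - 63) · 16 = 16.
Change in consumer surplus = 16 - 256 = -240.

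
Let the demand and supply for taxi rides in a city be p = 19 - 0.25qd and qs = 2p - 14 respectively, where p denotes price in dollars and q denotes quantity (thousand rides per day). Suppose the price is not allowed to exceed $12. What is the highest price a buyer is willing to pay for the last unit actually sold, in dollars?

16.5

Rearranging demand gives qd = 76 - 4p. Setting quantity demanded equal to quantity supplied, 76 - 4p = 2p - 14, gives p* = 15 and q* = 16.
Since 12 < 15, the ceiling is binding.
At p = 12: qd = 76 - 4·12 = 28 and qs = 2·12 - 14 = 10.
Only 10 units reach the market. On the demand curve, the marginal buyer's willingness to pay at q = 10 is (76 - 10)/4 = 16.5.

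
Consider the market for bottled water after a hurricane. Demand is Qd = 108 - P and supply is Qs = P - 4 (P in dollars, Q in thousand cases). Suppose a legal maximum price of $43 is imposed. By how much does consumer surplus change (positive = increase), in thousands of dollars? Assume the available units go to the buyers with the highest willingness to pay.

Setting quantity demanded equal to quantity supplied, 108 - P = P - 4, gives P* = 56 and Q* = 52.
Because the ceiling (43) lies below the market-clearing price, it is binding.
At P = 43: Qd = 108 - 43 = 65 and Qs = 43 - 4 = 39.
Consumer surplus without the control is ½ · (108 - 56) · 52 = 1352.
With the ceiling, 39 units are sold at 43 (assume they go to the highest-value buyers). The demand price at Q = 39 is 69, so CS = ½ · [(108 - 43) + (69 - 43)] · 39 = 1774.5.
Change in consumer surplus = 1774.5 - 1352 = 422.5.

422.5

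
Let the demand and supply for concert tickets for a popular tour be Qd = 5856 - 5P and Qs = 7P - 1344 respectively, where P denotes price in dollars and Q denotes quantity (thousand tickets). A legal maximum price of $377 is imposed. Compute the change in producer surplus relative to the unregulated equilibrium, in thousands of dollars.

Setting quantity demanded equal to quantity supplied, 5856 - 5P = 7P - 1344, gives P* = 600 and Q* = 2856.
Since 377 < 600, the ceiling is binding.
At P = 377: Qd = 5856 - 5·377 = 3971 and Qs = 7·377 - 1344 = 1295.
Producer surplus without the control is ½ · (600 - 192) · 2856 = 582624.
With the ceiling, producers sell 1295 units at 377, so PS = ½ · (377 - 192) · 1295 = 119787.5.
Change in producer surplus = 119787.5 - 582624 = -462836.5.

-462836.5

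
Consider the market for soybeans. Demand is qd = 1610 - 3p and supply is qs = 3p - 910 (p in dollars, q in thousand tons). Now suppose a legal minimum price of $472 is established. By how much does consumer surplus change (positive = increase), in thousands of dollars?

Setting quantity demanded equal to quantity supplied, 1610 - 3p = 3p - 910, gives p* = 420 and q* = 350.
Because the floor (472) lies above the market-clearing price, it is binding.
At p = 472: qd = 1610 - 3·472 = 194 and qs = 3·472 - 910 = 506.
Consumer surplus without the control is ½ · (1610/3 - 420) · 350 = 61250/3.
With the floor, consumers buy 194 units at 472, so CS = ½ · (1610/3 - 472) · 194 = 18818/3.
Change in consumer surplus = 18818/3 - 61250/3 = -14144.

-14144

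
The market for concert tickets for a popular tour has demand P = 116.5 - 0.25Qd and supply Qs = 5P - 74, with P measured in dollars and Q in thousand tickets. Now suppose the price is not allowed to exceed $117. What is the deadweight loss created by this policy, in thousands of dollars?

Rearranging demand gives Qd = 466 - 4P. In a free market, 466 - 4P = 5P - 74 gives the equilibrium P* = 60, Q* = 226.
The ceiling of 117 is above the equilibrium price 60, so it is not binding; the market clears at P* = 60, Q* = 226.
Since the control does not bind, no trades are prevented and deadweight loss is zero.

0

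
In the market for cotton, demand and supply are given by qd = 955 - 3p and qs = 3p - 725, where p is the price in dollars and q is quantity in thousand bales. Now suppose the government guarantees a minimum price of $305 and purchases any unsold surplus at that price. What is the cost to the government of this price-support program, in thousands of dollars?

45750

Setting quantity demanded equal to quantity supplied, 955 - 3p = 3p - 725, gives p* = 280 and q* = 115.
Because the floor (305) lies above the market-clearing price, it is binding.
At p = 305: qd = 955 - 3·305 = 40 and qs = 3·305 - 725 = 190.
Surplus = qs - qd = 150.
Government expenditure = surplus × support price = 150 × 305 = 45750.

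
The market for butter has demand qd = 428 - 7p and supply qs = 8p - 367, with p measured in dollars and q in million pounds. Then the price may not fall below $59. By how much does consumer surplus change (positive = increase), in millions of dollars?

-216

Setting quantity demanded equal to quantity supplied, 428 - 7p = 8p - 367, gives p* = 53 and q* = 57.
Since 59 > 53, the floor is binding.
At p = 59: qd = 428 - 7·59 = 15 and qs = 8·59 - 367 = 105.
Consumer surplus without the control is ½ · (428/7 - 53) · 57 = 3249/14.
With the floor, consumers buy 15 units at 59, so CS = ½ · (428/7 - 59) · 15 = 225/14.
Change in consumer surplus = 225/14 - 3249/14 = -216.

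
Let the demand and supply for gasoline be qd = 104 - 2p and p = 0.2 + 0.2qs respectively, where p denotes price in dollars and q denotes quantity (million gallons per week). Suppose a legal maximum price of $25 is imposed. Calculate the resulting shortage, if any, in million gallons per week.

0

Rearranging supply gives qs = 5p - 1. Without the control the market clears where 104 - 2p = 5p - 1, i.e. p* = 15 and q* = 74.
The ceiling of 25 is above the equilibrium price 15, so it is not binding; the market clears at p* = 15, q* = 74.
Since the control does not bind, there is no shortage.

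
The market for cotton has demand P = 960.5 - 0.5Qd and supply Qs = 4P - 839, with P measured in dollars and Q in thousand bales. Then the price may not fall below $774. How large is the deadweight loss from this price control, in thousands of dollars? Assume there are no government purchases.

147894

Rearranging demand gives Qd = 1921 - 2P. Without the control the market clears where 1921 - 2P = 4P - 839, i.e. P* = 460 and Q* = 1001.
Since 774 > 460, the floor is binding.
At P = 774: Qd = 1921 - 2·774 = 373 and Qs = 4·774 - 839 = 2257.
Quantity traded falls to 373. At Q = 373 the demand price is (1921 - 373)/2 = 774 and the supply price is (839 + 373)/4 = 303.
Deadweight loss = ½ · (774 - 303) · (1001 - 373) = ½ · 471 · 628 = 147894.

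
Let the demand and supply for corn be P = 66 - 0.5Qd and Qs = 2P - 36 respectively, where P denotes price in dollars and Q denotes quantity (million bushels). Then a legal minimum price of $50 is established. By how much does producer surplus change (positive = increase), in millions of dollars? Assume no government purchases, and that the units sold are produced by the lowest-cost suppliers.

192

Rearranging demand gives Qd = 132 - 2P. Setting quantity demanded equal to quantity supplied, 132 - 2P = 2P - 36, gives P* = 42 and Q* = 48.
The floor of 50 is above the equilibrium price 42, so it binds.
At P = 50: Qd = 132 - 2·50 = 32 and Qs = 2·50 - 36 = 64.
Producer surplus without the control is ½ · (42 - 18) · 48 = 576.
With the floor, 32 units are sold at 50. The supply price at Q = 32 is 34, so PS = ½ · [(50 - 18) + (50 - 34)] · 32 = 768.
Change in producer surplus = 768 - 576 = 192.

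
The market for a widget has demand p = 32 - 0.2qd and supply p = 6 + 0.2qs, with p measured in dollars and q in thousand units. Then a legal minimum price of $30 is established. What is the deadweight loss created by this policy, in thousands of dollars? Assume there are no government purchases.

605

Rearranging demand gives qd = 160 - 5p; rearranging supply gives qs = 5p - 30. In a free market, 160 - 5p = 5p - 30 gives the equilibrium p* = 19, q* = 65.
The floor of 30 is above the equilibrium price 19, so it binds.
At p = 30: qd = 160 - 5·30 = 10 and qs = 5·30 - 30 = 120.
Quantity traded falls to 10. At q = 10 the demand price is (160 - 10)/5 = 30 and the supply price is (30 + 10)/5 = 8.
Deadweight loss = ½ · (30 - 8) · (65 - 10) = ½ · 22 · 55 = 605.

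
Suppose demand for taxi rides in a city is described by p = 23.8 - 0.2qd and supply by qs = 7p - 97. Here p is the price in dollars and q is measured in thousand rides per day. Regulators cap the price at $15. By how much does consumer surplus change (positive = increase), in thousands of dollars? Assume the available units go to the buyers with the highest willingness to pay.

Rearranging demand gives qd = 119 - 5p. In a free market, 119 - 5p = 7p - 97 gives the equilibrium p* = 18, q* = 29.
The ceiling of 15 is below the equilibrium price 18, so it binds.
At p = 15: qd = 119 - 5·15 = 44 and qs = 7·15 - 97 = 8.
Consumer surplus without the control is ½ · (23.8 - 18) · 29 = 84.1.
With the ceiling, 8 units are sold at 15 (assume they go to the highest-value buyers). The demand price at q = 8 is 22.2, so CS = ½ · [(23.8 - 15) + (22.2 - 15)] · 8 = 64.
Change in consumer surplus = 64 - 84.1 = -20.1.

-20.1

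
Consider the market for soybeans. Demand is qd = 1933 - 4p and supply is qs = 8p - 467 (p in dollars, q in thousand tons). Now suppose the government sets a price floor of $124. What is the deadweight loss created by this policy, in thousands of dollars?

0

Setting quantity demanded equal to quantity supplied, 1933 - 4p = 8p - 467, gives p* = 200 and q* = 1133.
Since 124 is below p* = 200, the floor does not bind and the free-market outcome prevails.
Since the control does not bind, no trades are prevented and deadweight loss is zero.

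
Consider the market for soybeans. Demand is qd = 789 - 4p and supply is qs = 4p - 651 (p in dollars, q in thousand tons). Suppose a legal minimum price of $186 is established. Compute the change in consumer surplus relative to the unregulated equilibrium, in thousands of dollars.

-342

In a free market, 789 - 4p = 4p - 651 gives the equilibrium p* = 180, q* = 69.
The floor of 186 is above the equilibrium price 180, so it binds.
At p = 186: qd = 789 - 4·186 = 45 and qs = 4·186 - 651 = 93.
Consumer surplus without the control is ½ · (197.25 - 180) · 69 = 595.125.
With the floor, consumers buy 45 units at 186, so CS = ½ · (197.25 - 186) · 45 = 253.125.
Change in consumer surplus = 253.125 - 595.125 = -342.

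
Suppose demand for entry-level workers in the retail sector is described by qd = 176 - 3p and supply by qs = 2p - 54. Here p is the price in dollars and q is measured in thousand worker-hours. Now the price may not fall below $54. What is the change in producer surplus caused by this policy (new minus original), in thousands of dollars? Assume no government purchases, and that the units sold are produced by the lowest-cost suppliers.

-32

In a free market, 176 - 3p = 2p - 54 gives the equilibrium p* = 46, q* = 38.
The floor of 54 is above the equilibrium price 46, so it binds.
At p = 54: qd = 176 - 3·54 = 14 and qs = 2·54 - 54 = 54.
Producer surplus without the control is ½ · (46 - 27) · 38 = 361.
With the floor, 14 units are sold at 54. The supply price at q = 14 is 34, so PS = ½ · [(54 - 27) + (54 - 34)] · 14 = 329.
Change in producer surplus = 329 - 361 = -32.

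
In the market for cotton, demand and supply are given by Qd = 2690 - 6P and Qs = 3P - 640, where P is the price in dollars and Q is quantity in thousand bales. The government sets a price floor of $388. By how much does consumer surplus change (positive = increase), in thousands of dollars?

-7488

In a free market, 2690 - 6P = 3P - 640 gives the equilibrium P* = 370, Q* = 470.
Since 388 > 370, the floor is binding.
At P = 388: Qd = 2690 - 6·388 = 362 and Qs = 3·388 - 640 = 524.
Consumer surplus without the control is ½ · (1345/3 - 370) · 470 = 55225/3.
With the floor, consumers buy 362 units at 388, so CS = ½ · (1345/3 - 388) · 362 = 32761/3.
Change in consumer surplus = 32761/3 - 55225/3 = -7488.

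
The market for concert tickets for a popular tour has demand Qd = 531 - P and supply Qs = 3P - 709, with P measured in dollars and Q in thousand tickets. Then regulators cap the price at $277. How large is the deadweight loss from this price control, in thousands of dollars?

Without the control the market clears where 531 - P = 3P - 709, i.e. P* = 310 and Q* = 221.
Since 277 < 310, the ceiling is binding.
At P = 277: Qd = 531 - 277 = 254 and Qs = 3·277 - 709 = 122.
Quantity traded falls to 122. At Q = 122 the demand price is 531 - 122 = 409 and the supply price is (709 + 122)/3 = 277.
Deadweight loss = ½ · (409 - 277) · (221 - 122) = ½ · 132 · 99 = 6534.

6534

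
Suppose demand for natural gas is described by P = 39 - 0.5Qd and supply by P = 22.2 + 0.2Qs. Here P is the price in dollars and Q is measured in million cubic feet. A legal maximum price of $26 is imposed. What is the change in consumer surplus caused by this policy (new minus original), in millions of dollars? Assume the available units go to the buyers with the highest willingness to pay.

12.75

Rearranging demand gives Qd = 78 - 2P; rearranging supply gives Qs = 5P - 111. Without the control the market clears where 78 - 2P = 5P - 111, i.e. P* = 27 and Q* = 24.
Because the ceiling (26) lies below the market-clearing price, it is binding.
At P = 26: Qd = 78 - 2·26 = 26 and Qs = 5·26 - 111 = 19.
Consumer surplus without the control is ½ · (39 - 27) · 24 = 144.
With the ceiling, 19 units are sold at 26 (assume they go to the highest-value buyers). The demand price at Q = 19 is 29.5, so CS = ½ · [(39 - 26) + (29.5 - 26)] · 19 = 156.75.
Change in consumer surplus = 156.75 - 144 = 12.75.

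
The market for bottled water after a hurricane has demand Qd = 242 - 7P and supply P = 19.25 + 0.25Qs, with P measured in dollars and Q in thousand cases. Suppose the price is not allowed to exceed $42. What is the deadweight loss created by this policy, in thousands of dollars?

0

Rearranging supply gives Qs = 4P - 77. In a free market, 242 - 7P = 4P - 77 gives the equilibrium P* = 29, Q* = 39.
The ceiling of 42 is above the equilibrium price 29, so it is not binding; the market clears at P* = 29, Q* = 39.
Since the control does not bind, no trades are prevented and deadweight loss is zero.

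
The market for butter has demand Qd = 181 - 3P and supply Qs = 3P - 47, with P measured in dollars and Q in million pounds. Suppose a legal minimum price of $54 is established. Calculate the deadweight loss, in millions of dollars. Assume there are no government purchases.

768

Without the control the market clears where 181 - 3P = 3P - 47, i.e. P* = 38 and Q* = 67.
The floor of 54 is above the equilibrium price 38, so it binds.
At P = 54: Qd = 181 - 3·54 = 19 and Qs = 3·54 - 47 = 115.
Quantity traded falls to 19. At Q = 19 the demand price is (181 - 19)/3 = 54 and the supply price is (47 + 19)/3 = 22.
Deadweight loss = ½ · (54 - 22) · (67 - 19) = ½ · 32 · 48 = 768.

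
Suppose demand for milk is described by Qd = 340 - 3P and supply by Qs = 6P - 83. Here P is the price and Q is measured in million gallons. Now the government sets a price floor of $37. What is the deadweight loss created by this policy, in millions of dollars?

In a free market, 340 - 3P = 6P - 83 gives the equilibrium P* = 47, Q* = 199.
The floor of 37 is below the equilibrium price 47, so it is not binding; the market clears at P* = 47, Q* = 199.
Since the control does not bind, no trades are prevented and deadweight loss is zero.

0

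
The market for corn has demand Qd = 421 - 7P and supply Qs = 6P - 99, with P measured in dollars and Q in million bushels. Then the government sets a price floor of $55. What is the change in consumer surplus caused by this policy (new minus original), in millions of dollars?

Equilibrium: 421 - 7P = 6P - 99, so 520 = 13P and P* = 40, Q* = 141.
The floor of 55 is above the equilibrium price 40, so it binds.
At P = 55: Qd = 421 - 7·55 = 36 and Qs = 6·55 - 99 = 231.
Consumer surplus without the control is ½ · (421/7 - 40) · 141 = 19881/14.
With the floor, consumers buy 36 units at 55, so CS = ½ · (421/7 - 55) · 36 = 648/7.
Change in consumer surplus = 648/7 - 19881/14 = -1327.5.

-1327.5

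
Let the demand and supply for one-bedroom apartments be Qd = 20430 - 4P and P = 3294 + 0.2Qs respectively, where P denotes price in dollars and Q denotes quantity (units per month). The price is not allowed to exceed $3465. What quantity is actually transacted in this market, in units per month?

855

Rearranging supply gives Qs = 5P - 16470. Setting quantity demanded equal to quantity supplied, 20430 - 4P = 5P - 16470, gives P* = 4100 and Q* = 4030.
Since 3465 < 4100, the ceiling is binding.
At P = 3465: Qd = 20430 - 4·3465 = 6570 and Qs = 5·3465 - 16470 = 855.
The quantity actually transacted is the short side, supply: 855.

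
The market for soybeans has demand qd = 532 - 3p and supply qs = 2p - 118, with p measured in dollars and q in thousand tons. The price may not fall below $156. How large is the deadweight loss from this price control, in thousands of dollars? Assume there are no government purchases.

Setting quantity demanded equal to quantity supplied, 532 - 3p = 2p - 118, gives p* = 130 and q* = 142.
Because the floor (156) lies above the market-clearing price, it is binding.
At p = 156: qd = 532 - 3·156 = 64 and qs = 2·156 - 118 = 194.
Quantity traded falls to 64. At q = 64 the demand price is (532 - 64)/3 = 156 and the supply price is (118 + 64)/2 = 91.
Deadweight loss = ½ · (156 - 91) · (142 - 64) = ½ · 65 · 78 = 2535.

2535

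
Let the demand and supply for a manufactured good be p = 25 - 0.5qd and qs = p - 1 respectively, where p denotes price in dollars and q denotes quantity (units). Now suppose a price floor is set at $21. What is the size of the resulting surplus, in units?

Rearranging demand gives qd = 50 - 2p. Setting quantity demanded equal to quantity supplied, 50 - 2p = p - 1, gives p* = 17 and q* = 16.
The floor of 21 is above the equilibrium price 17, so it binds.
At p = 21: qd = 50 - 2·21 = 8 and qs = 21 - 1 = 20.
Surplus = qs - qd = 20 - 8 = 12.

12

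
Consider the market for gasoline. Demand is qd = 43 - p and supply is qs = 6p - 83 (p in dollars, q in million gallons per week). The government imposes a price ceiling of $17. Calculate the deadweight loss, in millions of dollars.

Without the control the market clears where 43 - p = 6p - 83, i.e. p* = 18 and q* = 25.
Because the ceiling (17) lies below the market-clearing price, it is binding.
At p = 17: qd = 43 - 17 = 26 and qs = 6·17 - 83 = 19.
Quantity traded falls to 19. At q = 19 the demand price is 43 - 19 = 24 and the supply price is (83 + 19)/6 = 17.
Deadweight loss = ½ · (24 - 17) · (25 - 19) = ½ · 7 · 6 = 21.

21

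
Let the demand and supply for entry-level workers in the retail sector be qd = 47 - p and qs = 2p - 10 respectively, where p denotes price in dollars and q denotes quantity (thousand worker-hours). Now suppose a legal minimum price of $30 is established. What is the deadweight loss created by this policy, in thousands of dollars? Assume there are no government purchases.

Equilibrium: 47 - p = 2p - 10, so 57 = 3p and p* = 19, q* = 28.
The floor of 30 is above the equilibrium price 19, so it binds.
At p = 30: qd = 47 - 30 = 17 and qs = 2·30 - 10 = 50.
Quantity traded falls to 17. At q = 17 the demand price is 47 - 17 = 30 and the supply price is (10 + 17)/2 = 13.5.
Deadweight loss = ½ · (30 - 13.5) · (28 - 17) = ½ · 16.5 · 11 = 90.75.

90.75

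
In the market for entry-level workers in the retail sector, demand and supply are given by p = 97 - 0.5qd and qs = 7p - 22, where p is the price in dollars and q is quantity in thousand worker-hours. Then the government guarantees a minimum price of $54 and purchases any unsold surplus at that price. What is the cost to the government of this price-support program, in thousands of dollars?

14580

Rearranging demand gives qd = 194 - 2p. Without the control the market clears where 194 - 2p = 7p - 22, i.e. p* = 24 and q* = 146.
Since 54 > 24, the floor is binding.
At p = 54: qd = 194 - 2·54 = 86 and qs = 7·54 - 22 = 356.
Surplus = qs - qd = 270.
Government expenditure = surplus × support price = 270 × 54 = 14580.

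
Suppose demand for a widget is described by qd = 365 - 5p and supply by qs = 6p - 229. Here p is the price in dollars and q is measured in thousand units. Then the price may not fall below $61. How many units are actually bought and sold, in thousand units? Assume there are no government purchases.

60

In a free market, 365 - 5p = 6p - 229 gives the equilibrium p* = 54, q* = 95.
Since 61 > 54, the floor is binding.
At p = 61: qd = 365 - 5·61 = 60 and qs = 6·61 - 229 = 137.
The quantity actually transacted is the short side, demand: 60.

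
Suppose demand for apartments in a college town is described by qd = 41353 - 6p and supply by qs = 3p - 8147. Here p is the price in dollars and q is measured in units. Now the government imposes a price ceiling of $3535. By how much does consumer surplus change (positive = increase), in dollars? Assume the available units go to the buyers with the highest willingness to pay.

Equilibrium: 41353 - 6p = 3p - 8147, so 49500 = 9p and p* = 5500, q* = 8353.
Since 3535 < 5500, the ceiling is binding.
At p = 3535: qd = 41353 - 6·3535 = 20143 and qs = 3·3535 - 8147 = 2458.
Consumer surplus without the control is ½ · (41353/6 - 5500) · 8353 = 69772609/12.
With the ceiling, 2458 units are sold at 3535 (assume they go to the highest-value buyers). The demand price at q = 2458 is 6482.5, so CS = ½ · [(41353/6 - 3535) + (6482.5 - 3535)] · 2458 = 23245306/3.
Change in consumer surplus = 23245306/3 - 69772609/12 = 1934051.25.

1934051.25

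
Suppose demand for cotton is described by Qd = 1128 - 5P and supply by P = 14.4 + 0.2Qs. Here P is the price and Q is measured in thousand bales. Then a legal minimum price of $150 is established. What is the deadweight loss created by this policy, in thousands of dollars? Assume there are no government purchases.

4500

Rearranging supply gives Qs = 5P - 72. Setting quantity demanded equal to quantity supplied, 1128 - 5P = 5P - 72, gives P* = 120 and Q* = 528.
Because the floor (150) lies above the market-clearing price, it is binding.
At P = 150: Qd = 1128 - 5·150 = 378 and Qs = 5·150 - 72 = 678.
Quantity traded falls to 378. At Q = 378 the demand price is (1128 - 378)/5 = 150 and the supply price is (72 + 378)/5 = 90.
Deadweight loss = ½ · (150 - 90) · (528 - 378) = ½ · 60 · 150 = 4500.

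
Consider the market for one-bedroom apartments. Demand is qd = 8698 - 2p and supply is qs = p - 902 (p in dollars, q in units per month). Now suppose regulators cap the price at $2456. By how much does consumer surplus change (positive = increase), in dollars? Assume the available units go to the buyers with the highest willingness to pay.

Equilibrium: 8698 - 2p = p - 902, so 9600 = 3p and p* = 3200, q* = 2298.
The ceiling of 2456 is below the equilibrium price 3200, so it binds.
At p = 2456: qd = 8698 - 2·2456 = 3786 and qs = 2456 - 902 = 1554.
Consumer surplus without the control is ½ · (4349 - 3200) · 2298 = 1320201.
With the ceiling, 1554 units are sold at 2456 (assume they go to the highest-value buyers). The demand price at q = 1554 is 3572, so CS = ½ · [(4349 - 2456) + (3572 - 2456)] · 1554 = 2337993.
Change in consumer surplus = 2337993 - 1320201 = 1017792.

1017792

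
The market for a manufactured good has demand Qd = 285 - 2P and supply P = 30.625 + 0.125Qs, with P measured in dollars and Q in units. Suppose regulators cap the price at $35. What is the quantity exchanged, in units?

35

Rearranging supply gives Qs = 8P - 245. Equilibrium: 285 - 2P = 8P - 245, so 530 = 10P and P* = 53, Q* = 179.
Because the ceiling (35) lies below the market-clearing price, it is binding.
At P = 35: Qd = 285 - 2·35 = 215 and Qs = 8·35 - 245 = 35.
The quantity actually transacted is the short side, supply: 35.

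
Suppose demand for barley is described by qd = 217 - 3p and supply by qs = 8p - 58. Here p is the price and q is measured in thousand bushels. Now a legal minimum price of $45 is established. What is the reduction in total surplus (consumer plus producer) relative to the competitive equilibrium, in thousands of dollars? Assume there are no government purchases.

In a free market, 217 - 3p = 8p - 58 gives the equilibrium p* = 25, q* = 142.
Since 45 > 25, the floor is binding.
At p = 45: qd = 217 - 3·45 = 82 and qs = 8·45 - 58 = 302.
Quantity traded falls to 82. At q = 82 the demand price is (217 - 82)/3 = 45 and the supply price is (58 + 82)/8 = 17.5.
Deadweight loss = ½ · (45 - 17.5) · (142 - 82) = ½ · 27.5 · 60 = 825.

825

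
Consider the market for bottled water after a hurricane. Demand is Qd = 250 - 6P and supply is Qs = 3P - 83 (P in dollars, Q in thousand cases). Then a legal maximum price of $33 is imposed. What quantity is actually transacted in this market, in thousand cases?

16

Equilibrium: 250 - 6P = 3P - 83, so 333 = 9P and P* = 37, Q* = 28.
Because the ceiling (33) lies below the market-clearing price, it is binding.
At P = 33: Qd = 250 - 6·33 = 52 and Qs = 3·33 - 83 = 16.
The quantity actually transacted is the short side, supply: 16.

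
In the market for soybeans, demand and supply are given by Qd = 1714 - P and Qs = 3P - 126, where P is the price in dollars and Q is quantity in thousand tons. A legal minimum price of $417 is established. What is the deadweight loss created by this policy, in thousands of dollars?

In a free market, 1714 - P = 3P - 126 gives the equilibrium P* = 460, Q* = 1254.
Since 417 is below P* = 460, the floor does not bind and the free-market outcome prevails.
Since the control does not bind, no trades are prevented and deadweight loss is zero.

0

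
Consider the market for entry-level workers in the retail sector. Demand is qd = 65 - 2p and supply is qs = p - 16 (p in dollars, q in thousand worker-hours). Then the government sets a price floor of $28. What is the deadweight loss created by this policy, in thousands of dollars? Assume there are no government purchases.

3

Equilibrium: 65 - 2p = p - 16, so 81 = 3p and p* = 27, q* = 11.
Because the floor (28) lies above the market-clearing price, it is binding.
At p = 28: qd = 65 - 2·28 = 9 and qs = 28 - 16 = 12.
Quantity traded falls to 9. At q = 9 the demand price is (65 - 9)/2 = 28 and the supply price is 16 + 9 = 25.
Deadweight loss = ½ · (28 - 25) · (11 - 9) = ½ · 3 · 2 = 3.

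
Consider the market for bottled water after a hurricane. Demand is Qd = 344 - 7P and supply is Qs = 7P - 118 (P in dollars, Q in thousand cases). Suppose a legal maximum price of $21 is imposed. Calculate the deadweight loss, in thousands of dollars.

1008

Equilibrium: 344 - 7P = 7P - 118, so 462 = 14P and P* = 33, Q* = 113.
Because the ceiling (21) lies below the market-clearing price, it is binding.
At P = 21: Qd = 344 - 7·21 = 197 and Qs = 7·21 - 118 = 29.
Quantity traded falls to 29. At Q = 29 the demand price is (344 - 29)/7 = 45 and the supply price is (118 + 29)/7 = 21.
Deadweight loss = ½ · (45 - 21) · (113 - 29) = ½ · 24 · 84 = 1008.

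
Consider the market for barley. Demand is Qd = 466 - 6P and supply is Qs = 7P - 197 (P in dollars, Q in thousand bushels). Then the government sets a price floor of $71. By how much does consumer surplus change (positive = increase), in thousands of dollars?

-2000

Setting quantity demanded equal to quantity supplied, 466 - 6P = 7P - 197, gives P* = 51 and Q* = 160.
The floor of 71 is above the equilibrium price 51, so it binds.
At P = 71: Qd = 466 - 6·71 = 40 and Qs = 7·71 - 197 = 300.
Consumer surplus without the control is ½ · (233/3 - 51) · 160 = 6400/3.
With the floor, consumers buy 40 units at 71, so CS = ½ · (233/3 - 71) · 40 = 400/3.
Change in consumer surplus = 400/3 - 6400/3 = -2000.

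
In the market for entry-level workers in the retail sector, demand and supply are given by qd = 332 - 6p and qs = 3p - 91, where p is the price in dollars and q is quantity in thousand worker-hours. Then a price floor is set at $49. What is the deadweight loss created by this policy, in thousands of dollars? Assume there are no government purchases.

36

Equilibrium: 332 - 6p = 3p - 91, so 423 = 9p and p* = 47, q* = 50.
Since 49 > 47, the floor is binding.
At p = 49: qd = 332 - 6·49 = 38 and qs = 3·49 - 91 = 56.
Quantity traded falls to 38. At q = 38 the demand price is (332 - 38)/6 = 49 and the supply price is (91 + 38)/3 = 43.
Deadweight loss = ½ · (49 - 43) · (50 - 38) = ½ · 6 · 12 = 36.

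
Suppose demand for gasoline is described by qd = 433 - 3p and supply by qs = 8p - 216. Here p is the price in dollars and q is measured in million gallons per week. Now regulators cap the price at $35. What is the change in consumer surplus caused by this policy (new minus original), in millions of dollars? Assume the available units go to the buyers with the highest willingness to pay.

Equilibrium: 433 - 3p = 8p - 216, so 649 = 11p and p* = 59, q* = 256.
The ceiling of 35 is below the equilibrium price 59, so it binds.
At p = 35: qd = 433 - 3·35 = 328 and qs = 8·35 - 216 = 64.
Consumer surplus without the control is ½ · (433/3 - 59) · 256 = 32768/3.
With the ceiling, 64 units are sold at 35 (assume they go to the highest-value buyers). The demand price at q = 64 is 123, so CS = ½ · [(433/3 - 35) + (123 - 35)] · 64 = 18944/3.
Change in consumer surplus = 18944/3 - 32768/3 = -4608.

-4608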